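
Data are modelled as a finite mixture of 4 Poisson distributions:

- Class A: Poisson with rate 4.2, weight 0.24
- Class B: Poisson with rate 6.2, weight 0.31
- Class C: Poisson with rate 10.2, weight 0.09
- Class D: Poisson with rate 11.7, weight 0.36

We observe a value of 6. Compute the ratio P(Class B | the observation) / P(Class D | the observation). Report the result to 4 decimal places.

The posterior odds equal the prior odds times the likelihood ratio: (P(Z=i)/P(Z=j))·(f_i(x)/f_j(x)).
Poisson probabilities:
  L_A = 0.114321
  L_B = 0.1601
  L_C = 0.0581386
  L_D = 0.0295486
0.0496311 / 0.0106375 ≈ 4.6657

4.6657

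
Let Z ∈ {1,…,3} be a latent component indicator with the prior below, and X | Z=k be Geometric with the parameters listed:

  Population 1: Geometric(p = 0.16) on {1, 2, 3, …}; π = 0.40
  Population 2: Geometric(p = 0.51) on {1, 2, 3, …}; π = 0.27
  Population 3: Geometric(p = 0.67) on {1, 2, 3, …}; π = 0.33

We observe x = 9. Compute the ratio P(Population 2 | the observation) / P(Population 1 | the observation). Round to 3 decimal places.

0.029

Posterior odds = (π_i f_i(x)) / (π_j f_j(x)); the normalising sum cancels.
Geometric probabilities:
  f_1 = 0.16·(1−0.16)^8 = 0.16·0.247876 = 0.0396601
  f_2 = 0.51·(1−0.51)^8 = 0.51·0.00332329 = 0.00169488
  f_3 = 0.67·(1−0.67)^8 = 0.67·0.000140641 = 9.42294e-05
Odds = (0.27/0.40) × (0.00169488/0.0396601) = 0.675 × 0.0427351 ≈ 0.029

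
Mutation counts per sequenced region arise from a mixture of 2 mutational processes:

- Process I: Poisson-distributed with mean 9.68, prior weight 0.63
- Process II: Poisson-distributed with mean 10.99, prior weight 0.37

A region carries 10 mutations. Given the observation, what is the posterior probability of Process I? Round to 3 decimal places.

The responsibility of component k is π_k f_k(x) divided by Σ_j π_j f_j(x).
Evaluate each component's likelihood at the observed value:
  p_I = 0.124457
  p_II = 0.119486
Weight by the priors:
  π_I·p_I = 0.63 × 0.124457 = 0.078408
  π_II·p_II = 0.37 × 0.119486 = 0.0442099
Normaliser: 0.078408 + 0.0442099 = 0.122618
Responsibility of Process I: 0.078408 / 0.122618 ≈ 0.639

0.639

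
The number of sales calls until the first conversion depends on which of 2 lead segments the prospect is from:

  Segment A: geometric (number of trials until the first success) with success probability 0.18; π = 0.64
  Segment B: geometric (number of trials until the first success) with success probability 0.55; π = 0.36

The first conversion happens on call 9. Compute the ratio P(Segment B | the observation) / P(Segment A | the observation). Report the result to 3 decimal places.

0.014

Since P(k|x) ∝ π_k f_k(x), the posterior odds are π_i f_i(x) / (π_j f_j(x)).
Geometric probabilities:
  p_A = 0.0367945
  p_B = 0.000924832
Odds = (0.36/0.64) × (0.000924832/0.0367945) = 0.5625 × 0.025135 ≈ 0.014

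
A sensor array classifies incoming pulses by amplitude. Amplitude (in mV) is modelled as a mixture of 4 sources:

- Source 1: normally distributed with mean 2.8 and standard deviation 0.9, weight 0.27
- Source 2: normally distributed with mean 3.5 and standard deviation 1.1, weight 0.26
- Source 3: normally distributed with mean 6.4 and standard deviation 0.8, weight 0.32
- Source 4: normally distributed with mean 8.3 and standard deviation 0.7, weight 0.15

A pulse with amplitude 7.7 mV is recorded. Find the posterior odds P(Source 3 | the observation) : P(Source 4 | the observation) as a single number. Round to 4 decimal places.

Only the two components matter; the odds are (π_i f_i(x)) / (π_j f_j(x)).
Evaluate each component's likelihood at the observed value:
  p_1 = 1.62179e-07
  p_2 = 0.000247647
  p_3 = 0.133173
  p_4 = 0.394707
Odds = (0.32/0.15) × (0.133173/0.394707) = 2.13333 × 0.337396 ≈ 0.7198

0.7198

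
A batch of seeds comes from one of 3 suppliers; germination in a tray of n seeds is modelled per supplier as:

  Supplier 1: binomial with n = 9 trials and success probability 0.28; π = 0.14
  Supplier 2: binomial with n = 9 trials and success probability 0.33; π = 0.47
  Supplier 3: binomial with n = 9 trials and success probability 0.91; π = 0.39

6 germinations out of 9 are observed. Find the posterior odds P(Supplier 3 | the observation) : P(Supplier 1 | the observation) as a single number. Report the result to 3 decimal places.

6.412

Only the two components matter; the odds are (P(Z=i) f_i(x)) / (P(Z=j) f_j(x)).
Evaluate each component's likelihood at the observed value:
  L_1 = 0.0151086
  L_2 = 0.0326278
  L_3 = 0.034774
Posterior odds = (P(Z=3)·L_3) / (P(Z=1)·L_1) = (0.39·0.034774) / (0.14·0.0151086) = 0.0135619 / 0.00211521 ≈ 6.412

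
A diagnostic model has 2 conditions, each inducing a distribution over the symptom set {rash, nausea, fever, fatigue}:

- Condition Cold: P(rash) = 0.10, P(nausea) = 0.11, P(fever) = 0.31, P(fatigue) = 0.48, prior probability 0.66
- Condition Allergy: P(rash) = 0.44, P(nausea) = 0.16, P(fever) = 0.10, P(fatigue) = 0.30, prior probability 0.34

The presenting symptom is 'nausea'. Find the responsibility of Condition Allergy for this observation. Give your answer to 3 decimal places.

By Bayes' theorem, P(k | x) = π_k f_k(x) / Σ_j π_j f_j(x).
Component likelihoods at x = 'nausea':
  p_Cold = 0.11
  p_Allergy = 0.16
Prior × likelihood for each component:
  π_Cold·p_Cold = 0.66 × 0.11 = 0.0726
  π_Allergy·p_Allergy = 0.34 × 0.16 = 0.0544
Sum: 0.0726 + 0.0544 = 0.127
So the posterior for Condition Allergy is 0.0544 / 0.127 ≈ 0.428.

0.428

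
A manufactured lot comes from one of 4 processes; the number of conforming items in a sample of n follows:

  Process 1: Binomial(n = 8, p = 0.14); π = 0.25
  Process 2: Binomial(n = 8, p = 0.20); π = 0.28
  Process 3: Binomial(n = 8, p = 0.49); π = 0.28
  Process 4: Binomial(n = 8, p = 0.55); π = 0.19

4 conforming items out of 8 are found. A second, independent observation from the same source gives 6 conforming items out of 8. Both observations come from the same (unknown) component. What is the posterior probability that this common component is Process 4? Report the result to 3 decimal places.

0.504

Posterior ∝ prior × likelihood, so P(k | x) ∝ P(Z=k) f_k(x); normalise over all components.
Since both observations come from the same component, the likelihood for component k is f_k(x₁)·f_k(x₂).
  L_1 = [0.0147097] × [0.000155928] = 2.29365e-06
  L_2 = [0.0458752] × [0.00114688] = 5.26133e-05
  L_3 = [0.273] × [0.100803] = 0.0275193
  L_4 = [0.262663] × [0.156949] = 0.0412248
Multiply by the mixture weights:
  P(Z=1)·L_1 = 0.25 × 2.29365e-06 = 5.73412e-07
  P(Z=2)·L_2 = 0.28 × 5.26133e-05 = 1.47317e-05
  P(Z=3)·L_3 = 0.28 × 0.0275193 = 0.00770541
  P(Z=4)·L_4 = 0.19 × 0.0412248 = 0.0078327
Sum: 5.73412e-07 + 1.47317e-05 + 0.00770541 + 0.0078327 = 0.0155534
P(Process 4 | x₁, x₂) = 0.0078327 / 0.0155534 ≈ 0.504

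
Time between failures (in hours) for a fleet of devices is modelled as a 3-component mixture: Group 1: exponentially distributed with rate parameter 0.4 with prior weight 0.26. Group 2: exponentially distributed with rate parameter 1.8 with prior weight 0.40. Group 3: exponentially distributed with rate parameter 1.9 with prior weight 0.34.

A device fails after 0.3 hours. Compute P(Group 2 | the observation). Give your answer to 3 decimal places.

The responsibility of component k is P(Z=k) f_k(x) divided by Σ_j P(Z=j) f_j(x).
Evaluate each component's likelihood at the observed value:
  f_1 = 0.354768
  f_2 = 1.04895
  f_3 = 1.0745
Weight by the priors:
  P(Z=1)·f_1 = 0.26 × 0.354768 = 0.0922397
  P(Z=2)·f_2 = 0.40 × 1.04895 = 0.419579
  P(Z=3)·f_3 = 0.34 × 1.0745 = 0.365329
Normaliser: 0.0922397 + 0.419579 + 0.365329 = 0.877148
P(Group 2 | the observation) ≈ 0.478

0.478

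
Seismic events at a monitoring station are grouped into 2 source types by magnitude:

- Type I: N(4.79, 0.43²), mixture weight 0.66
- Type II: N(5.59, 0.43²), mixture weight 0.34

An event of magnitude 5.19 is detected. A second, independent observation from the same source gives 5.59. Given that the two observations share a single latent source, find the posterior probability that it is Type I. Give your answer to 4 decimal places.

0.2559

Posterior ∝ prior × likelihood, so P(k | x) ∝ π_k f_k(x); normalise over all components.
Since both observations come from the same component, the likelihood for component k is f_k(x₁)·f_k(x₂).
  L_I = [(1/(0.43·√(2π)))·exp(−(5.19−4.79)²/(2·0.43²)) = 0.927773·exp(-0.43267) = 0.601918] × [0.16437] = 0.0989374
  L_II = [(1/(0.43·√(2π)))·exp(−(5.19−5.59)²/(2·0.43²)) = 0.927773·exp(-0.43267) = 0.601918] × [0.927773] = 0.558443
Unnormalised posteriors:
  π_I·L_I = 0.66 × 0.0989374 = 0.0652987
  π_II·L_II = 0.34 × 0.558443 = 0.189871
Normaliser: 0.0652987 + 0.189871 = 0.255169
P(Type I | x₁,x₂) ≈ 0.2559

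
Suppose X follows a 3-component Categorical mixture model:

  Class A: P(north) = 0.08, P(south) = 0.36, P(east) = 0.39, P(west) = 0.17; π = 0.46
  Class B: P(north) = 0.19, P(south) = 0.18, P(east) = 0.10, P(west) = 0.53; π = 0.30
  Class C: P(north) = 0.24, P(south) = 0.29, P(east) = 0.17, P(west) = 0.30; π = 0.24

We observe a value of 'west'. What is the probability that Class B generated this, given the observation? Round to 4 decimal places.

0.5142

The responsibility of component k is π_k f_k(x) divided by Σ_j π_j f_j(x).
Component likelihoods at x = 'west':
  p_A = P(west | comp) = 0.17
  p_B = P(west | comp) = 0.53
  p_C = P(west | comp) = 0.30
Unnormalised posteriors:
  π_A·p_A = 0.46 × 0.17 = 0.0782
  π_B·p_B = 0.30 × 0.53 = 0.159
  π_C·p_C = 0.24 × 0.3 = 0.072
Denominator: 0.0782 + 0.159 + 0.072 = 0.3092
P(Class B | data) ≈ 0.5142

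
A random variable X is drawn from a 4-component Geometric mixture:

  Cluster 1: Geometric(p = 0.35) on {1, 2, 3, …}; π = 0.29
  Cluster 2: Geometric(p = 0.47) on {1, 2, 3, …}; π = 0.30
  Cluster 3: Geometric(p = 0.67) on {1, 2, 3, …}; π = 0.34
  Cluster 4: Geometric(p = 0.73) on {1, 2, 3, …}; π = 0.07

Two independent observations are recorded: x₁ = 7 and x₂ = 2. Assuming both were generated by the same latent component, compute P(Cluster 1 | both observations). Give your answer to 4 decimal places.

Posterior ∝ prior × likelihood, so P(k | x) ∝ π_k f_k(x); normalise over all components.
Since both observations come from the same component, the likelihood for component k is f_k(x₁)·f_k(x₂).
  p_1 = [0.35·(1−0.35)^6 = 0.35·0.0754189 = 0.0263966] × [0.2275] = 0.00600523
  p_2 = [0.47·(1−0.47)^6 = 0.47·0.0221644 = 0.0104172] × [0.2491] = 0.00259494
  p_3 = [0.67·(1−0.67)^6 = 0.67·0.00129147 = 0.000865284] × [0.2211] = 0.000191314
  p_4 = [0.73·(1−0.73)^6 = 0.73·0.00038742 = 0.000282817] × [0.1971] = 5.57432e-05
Prior × likelihood for each component:
  π_1·p_1 = 0.29 × 0.00600523 = 0.00174152
  π_2·p_2 = 0.30 × 0.00259494 = 0.000778481
  π_3·p_3 = 0.34 × 0.000191314 = 6.50468e-05
  π_4·p_4 = 0.07 × 5.57432e-05 = 3.90203e-06
Sum: 0.00174152 + 0.000778481 + 6.50468e-05 + 3.90203e-06 = 0.00258895
P(Cluster 1 | data) ≈ 0.6727

0.6727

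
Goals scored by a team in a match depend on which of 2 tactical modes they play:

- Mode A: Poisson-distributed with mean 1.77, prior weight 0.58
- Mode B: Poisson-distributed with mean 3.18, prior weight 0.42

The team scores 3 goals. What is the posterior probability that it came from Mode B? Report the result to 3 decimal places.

Posterior ∝ prior × likelihood, so P(k | x) ∝ π_k f_k(x); normalise over all components.
Poisson probabilities:
  p_A = e^(−1.77)·1.77^3/3! = 0.157423
  p_B = e^(−3.18)·3.18^3/3! = 0.222881
Multiply by the mixture weights:
  π_A·p_A = 0.58 × 0.157423 = 0.0913052
  π_B·p_B = 0.42 × 0.222881 = 0.0936102
Sum: 0.0913052 + 0.0936102 = 0.184915
So the posterior for Mode B is 0.0936102 / 0.184915 ≈ 0.506.

0.506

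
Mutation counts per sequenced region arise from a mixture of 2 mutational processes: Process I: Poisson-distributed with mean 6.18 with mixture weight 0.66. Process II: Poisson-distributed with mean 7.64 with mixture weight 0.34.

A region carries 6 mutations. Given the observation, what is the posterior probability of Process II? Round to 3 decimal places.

The responsibility of component k is π_k f_k(x) divided by Σ_j π_j f_j(x).
Poisson probabilities:
  f_I = 0.160199
  f_II = 0.132806
Unnormalised posteriors:
  π_I·f_I = 0.66 × 0.160199 = 0.105731
  π_II·f_II = 0.34 × 0.132806 = 0.0451541
Evidence: 0.105731 + 0.0451541 = 0.150885
So the posterior for Process II is 0.0451541 / 0.150885 ≈ 0.299.

0.299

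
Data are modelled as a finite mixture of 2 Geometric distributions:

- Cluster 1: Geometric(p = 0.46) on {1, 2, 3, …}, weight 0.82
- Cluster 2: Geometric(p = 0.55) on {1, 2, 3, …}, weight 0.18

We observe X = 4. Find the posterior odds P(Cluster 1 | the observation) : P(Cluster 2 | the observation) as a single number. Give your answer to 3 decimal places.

The posterior odds equal the prior odds times the likelihood ratio: (w_i/w_j)·(f_i(x)/f_j(x)).
Component likelihoods at x = 4:
  p_1 = 0.0724334
  p_2 = 0.0501187
Odds = (0.82/0.18) × (0.0724334/0.0501187) = 4.55556 × 1.44524 ≈ 6.584

6.584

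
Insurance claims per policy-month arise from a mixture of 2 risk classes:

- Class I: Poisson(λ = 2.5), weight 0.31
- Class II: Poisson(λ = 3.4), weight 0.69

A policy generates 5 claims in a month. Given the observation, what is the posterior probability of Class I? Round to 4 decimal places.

0.1919

Posterior ∝ prior × likelihood, so P(k | x) ∝ P(Z=k) f_k(x); normalise over all components.
Poisson probabilities:
  p_I = e^(−2.5)·2.5^5/5! = 0.0668009
  p_II = e^(−3.4)·3.4^5/5! = 0.126361
Prior × likelihood for each component:
  P(Z=I)·p_I = 0.31 × 0.0668009 = 0.0207083
  P(Z=II)·p_II = 0.69 × 0.126361 = 0.0871889
Evidence: 0.0207083 + 0.0871889 = 0.107897
Responsibility of Class I: 0.0207083 / 0.107897 ≈ 0.1919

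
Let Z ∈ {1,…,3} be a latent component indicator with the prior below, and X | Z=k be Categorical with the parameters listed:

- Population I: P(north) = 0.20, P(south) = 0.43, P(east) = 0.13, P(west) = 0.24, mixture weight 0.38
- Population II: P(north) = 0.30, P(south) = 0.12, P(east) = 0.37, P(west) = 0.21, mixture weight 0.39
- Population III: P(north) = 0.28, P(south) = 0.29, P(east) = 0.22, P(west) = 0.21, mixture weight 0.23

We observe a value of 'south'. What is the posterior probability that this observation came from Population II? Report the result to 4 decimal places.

P(component k | x) = w_k·f_k(x) / marginal(x), where marginal(x) = Σ_j w_j·f_j(x).
Categorical probabilities:
  p_I = 0.43
  p_II = 0.12
  p_III = 0.29
Unnormalised posteriors:
  w_I·p_I = 0.38 × 0.43 = 0.1634
  w_II·p_II = 0.39 × 0.12 = 0.0468
  w_III·p_III = 0.23 × 0.29 = 0.0667
Sum: 0.1634 + 0.0468 + 0.0667 = 0.2769
P(Population II | 'south') ≈ 0.1690

0.1690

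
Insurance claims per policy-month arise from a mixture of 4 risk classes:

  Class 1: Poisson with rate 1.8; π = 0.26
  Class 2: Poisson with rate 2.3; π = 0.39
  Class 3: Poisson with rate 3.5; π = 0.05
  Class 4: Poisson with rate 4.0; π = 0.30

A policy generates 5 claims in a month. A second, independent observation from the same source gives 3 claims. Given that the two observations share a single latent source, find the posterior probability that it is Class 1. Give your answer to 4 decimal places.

0.0682

Posterior ∝ prior × likelihood, so P(k | x) ∝ w_k f_k(x); normalise over all components.
Since both observations come from the same component, the likelihood for component k is f_k(x₁)·f_k(x₂).
  L_1 = [e^(−1.8)·1.8^5/5! = 0.0260286] × [0.160671] = 0.00418203
  L_2 = [e^(−2.3)·2.3^5/5! = 0.053775] × [0.203308] = 0.0109329
  L_3 = [e^(−3.5)·3.5^5/5! = 0.132169] × [0.215785] = 0.0285201
  L_4 = [e^(−4.0)·4.0^5/5! = 0.156293] × [0.195367] = 0.0305346
Prior × likelihood for each component:
  w_1·L_1 = 0.26 × 0.00418203 = 0.00108733
  w_2·L_2 = 0.39 × 0.0109329 = 0.00426383
  w_3·L_3 = 0.05 × 0.0285201 = 0.001426
  w_4·L_4 = 0.30 × 0.0305346 = 0.00916037
Sum: 0.00108733 + 0.00426383 + 0.001426 + 0.00916037 = 0.0159375
So the posterior for Class 1 is 0.00108733 / 0.0159375 ≈ 0.0682.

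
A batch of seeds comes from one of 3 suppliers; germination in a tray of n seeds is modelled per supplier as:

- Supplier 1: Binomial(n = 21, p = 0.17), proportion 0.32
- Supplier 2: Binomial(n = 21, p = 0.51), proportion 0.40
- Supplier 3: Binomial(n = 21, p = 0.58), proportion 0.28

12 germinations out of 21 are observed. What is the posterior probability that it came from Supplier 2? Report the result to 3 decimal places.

Apply Bayes' rule: the posterior for each component is proportional to its prior times its likelihood at x.
Component likelihoods at x = 12 germinations out of 21:
  p_1 = C(21,12)·0.17^12·0.83^9 = 293930·5.82622e-10·0.18694 = 3.20135e-05
  p_2 = C(21,12)·0.51^12·0.49^9 = 293930·0.000309629·0.00162841 = 0.148201
  p_3 = C(21,12)·0.58^12·0.42^9 = 293930·0.00144923·0.000406671 = 0.17323
Multiply by the mixture weights:
  π_1·p_1 = 0.32 × 3.20135e-05 = 1.02443e-05
  π_2·p_2 = 0.40 × 0.148201 = 0.0592803
  π_3·p_3 = 0.28 × 0.17323 = 0.0485044
Normaliser: 1.02443e-05 + 0.0592803 + 0.0485044 = 0.107795
Responsibility of Supplier 2: 0.0592803 / 0.107795 ≈ 0.550

0.550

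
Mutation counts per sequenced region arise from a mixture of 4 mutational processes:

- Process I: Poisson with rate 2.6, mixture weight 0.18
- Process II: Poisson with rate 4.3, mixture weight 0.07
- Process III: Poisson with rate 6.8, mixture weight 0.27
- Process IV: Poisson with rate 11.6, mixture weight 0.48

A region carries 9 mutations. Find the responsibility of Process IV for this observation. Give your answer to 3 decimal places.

0.628

The responsibility of component k is π_k f_k(x) divided by Σ_j π_j f_j(x).
Evaluate each component's likelihood at the observed value:
  f_I = 0.0011113
  f_II = 0.0187926
  f_III = 0.0954146
  f_IV = 0.0960601
Weight by the priors:
  π_I·f_I = 0.18 × 0.0011113 = 0.000200034
  π_II·f_II = 0.07 × 0.0187926 = 0.00131548
  π_III·f_III = 0.27 × 0.0954146 = 0.0257619
  π_IV·f_IV = 0.48 × 0.0960601 = 0.0461088
Normaliser: 0.000200034 + 0.00131548 + 0.0257619 + 0.0461088 = 0.0733863
P(Process IV | 9 mutations) = 0.0461088 / 0.0733863 ≈ 0.628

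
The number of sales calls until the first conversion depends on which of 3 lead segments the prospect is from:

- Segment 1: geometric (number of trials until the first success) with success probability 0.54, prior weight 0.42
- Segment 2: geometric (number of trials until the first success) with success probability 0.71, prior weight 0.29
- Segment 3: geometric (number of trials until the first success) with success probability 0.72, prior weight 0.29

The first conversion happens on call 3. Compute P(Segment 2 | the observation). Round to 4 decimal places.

The responsibility of component k is w_k f_k(x) divided by Σ_j w_j f_j(x).
Evaluate each component's likelihood at the observed value:
  f_1 = 0.54·(1−0.54)^2 = 0.54·0.2116 = 0.114264
  f_2 = 0.71·(1−0.71)^2 = 0.71·0.0841 = 0.059711
  f_3 = 0.72·(1−0.72)^2 = 0.72·0.0784 = 0.056448
Prior × likelihood for each component:
  w_1·f_1 = 0.42 × 0.114264 = 0.0479909
  w_2·f_2 = 0.29 × 0.059711 = 0.0173162
  w_3·f_3 = 0.29 × 0.056448 = 0.0163699
Marginal: 0.0479909 + 0.0173162 + 0.0163699 = 0.081677
P(Segment 2 | x) = 0.0173162 / 0.081677 ≈ 0.2120

0.2120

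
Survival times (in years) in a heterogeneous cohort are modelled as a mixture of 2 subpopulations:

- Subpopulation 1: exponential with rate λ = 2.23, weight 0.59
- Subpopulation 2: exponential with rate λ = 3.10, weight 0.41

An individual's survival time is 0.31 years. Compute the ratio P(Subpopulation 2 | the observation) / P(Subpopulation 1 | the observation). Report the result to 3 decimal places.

Since P(k|x) ∝ w_k f_k(x), the posterior odds are w_i f_i(x) / (w_j f_j(x)).
Evaluate each component's likelihood at the observed value:
  L_1 = 1.11706
  L_2 = 1.18578
Posterior odds = (w_2·L_2) / (w_1·L_1) = (0.41·1.18578) / (0.59·1.11706) = 0.48617 / 0.659066 ≈ 0.738

0.738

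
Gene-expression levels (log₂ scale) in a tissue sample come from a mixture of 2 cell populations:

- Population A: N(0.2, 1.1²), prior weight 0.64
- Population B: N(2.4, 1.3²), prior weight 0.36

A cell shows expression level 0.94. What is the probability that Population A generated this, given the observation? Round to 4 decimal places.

0.7589

Apply Bayes' rule: the posterior for each component is proportional to its prior times its likelihood at x.
Component likelihoods at x = 0.94:
  L_A = 0.289231
  L_B = 0.163335
Prior × likelihood for each component:
  P(Z=A)·L_A = 0.64 × 0.289231 = 0.185108
  P(Z=B)·L_B = 0.36 × 0.163335 = 0.0588005
Normaliser: 0.185108 + 0.0588005 = 0.243908
P(Population A | x) ≈ 0.7589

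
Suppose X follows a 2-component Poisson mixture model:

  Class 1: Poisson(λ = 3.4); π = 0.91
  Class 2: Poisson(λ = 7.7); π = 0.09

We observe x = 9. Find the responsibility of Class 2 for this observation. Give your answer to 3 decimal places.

Apply Bayes' rule: the posterior for each component is proportional to its prior times its likelihood at x.
Poisson probabilities:
  L_1 = e^(−3.4)·3.4^9/9! = 0.00558401
  L_2 = e^(−7.7)·7.7^9/9! = 0.118737
Multiply by the mixture weights:
  w_1·L_1 = 0.91 × 0.00558401 = 0.00508145
  w_2·L_2 = 0.09 × 0.118737 = 0.0106863
Marginal: 0.00508145 + 0.0106863 = 0.0157678
Responsibility of Class 2: 0.0106863 / 0.0157678 ≈ 0.678

0.678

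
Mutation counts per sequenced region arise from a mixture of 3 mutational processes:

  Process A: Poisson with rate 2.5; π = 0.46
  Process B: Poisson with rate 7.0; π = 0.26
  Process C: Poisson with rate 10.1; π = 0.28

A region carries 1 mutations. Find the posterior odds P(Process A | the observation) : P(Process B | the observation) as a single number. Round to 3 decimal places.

Only the two components matter; the odds are (π_i f_i(x)) / (π_j f_j(x)).
Poisson probabilities:
  p_A = 0.205212
  p_B = 0.00638317
  p_C = 0.000414904
0.0943977 / 0.00165963 ≈ 56.879

56.879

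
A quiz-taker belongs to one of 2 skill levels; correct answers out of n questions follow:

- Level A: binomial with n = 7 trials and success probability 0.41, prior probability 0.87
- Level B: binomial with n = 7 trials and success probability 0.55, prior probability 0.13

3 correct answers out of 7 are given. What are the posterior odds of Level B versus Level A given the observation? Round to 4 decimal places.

The posterior odds equal the prior odds times the likelihood ratio: (π_i/π_j)·(f_i(x)/f_j(x)).
Component likelihoods at x = 3 correct answers out of 7:
  p_A = 0.292299
  p_B = 0.238785
Odds = (0.13/0.87) × (0.238785/0.292299) = 0.149425 × 0.816918 ≈ 0.1221

0.1221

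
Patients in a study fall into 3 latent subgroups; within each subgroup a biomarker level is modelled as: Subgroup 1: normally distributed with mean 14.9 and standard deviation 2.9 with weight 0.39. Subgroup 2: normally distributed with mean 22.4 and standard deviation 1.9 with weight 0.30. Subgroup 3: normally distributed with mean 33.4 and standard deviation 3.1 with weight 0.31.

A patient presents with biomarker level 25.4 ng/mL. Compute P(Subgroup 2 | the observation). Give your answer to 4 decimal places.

The responsibility of component k is π_k f_k(x) divided by Σ_j π_j f_j(x).
Normal densities:
  L_1 = 0.000195814
  L_2 = 0.060366
  L_3 = 0.00460688
Unnormalised posteriors:
  π_1·L_1 = 0.39 × 0.000195814 = 7.63674e-05
  π_2·L_2 = 0.30 × 0.060366 = 0.0181098
  π_3·L_3 = 0.31 × 0.00460688 = 0.00142813
Normaliser: 7.63674e-05 + 0.0181098 + 0.00142813 = 0.0196143
P(Subgroup 2 | x) = 0.0181098 / 0.0196143 ≈ 0.9233

0.9233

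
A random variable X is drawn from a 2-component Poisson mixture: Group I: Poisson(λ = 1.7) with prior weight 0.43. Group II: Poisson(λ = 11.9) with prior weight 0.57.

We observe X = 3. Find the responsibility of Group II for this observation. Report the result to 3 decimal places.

0.017

By Bayes' theorem, P(k | x) = P(Z=k) f_k(x) / Σ_j P(Z=j) f_j(x).
Evaluate each component's likelihood at the observed value:
  L_I = 0.149587
  L_II = 0.00190715
Weight by the priors:
  P(Z=I)·L_I = 0.43 × 0.149587 = 0.0643226
  P(Z=II)·L_II = 0.57 × 0.00190715 = 0.00108708
Evidence: 0.0643226 + 0.00108708 = 0.0654096
P(Group II | data) = 0.00108708 / 0.0654096 ≈ 0.017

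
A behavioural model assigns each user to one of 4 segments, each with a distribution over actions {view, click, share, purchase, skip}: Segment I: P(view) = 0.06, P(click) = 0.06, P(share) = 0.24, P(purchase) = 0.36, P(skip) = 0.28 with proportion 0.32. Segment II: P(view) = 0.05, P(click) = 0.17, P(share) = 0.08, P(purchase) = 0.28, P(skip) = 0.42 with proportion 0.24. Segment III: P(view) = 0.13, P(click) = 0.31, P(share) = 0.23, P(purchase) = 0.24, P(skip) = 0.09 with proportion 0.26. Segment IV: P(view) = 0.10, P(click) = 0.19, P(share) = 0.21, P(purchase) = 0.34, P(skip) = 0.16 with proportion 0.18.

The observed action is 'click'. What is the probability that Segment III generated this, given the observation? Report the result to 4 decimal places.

Apply Bayes' rule: the posterior for each component is proportional to its prior times its likelihood at x.
Categorical probabilities:
  L_I = P(click | comp) = 0.06
  L_II = P(click | comp) = 0.17
  L_III = P(click | comp) = 0.31
  L_IV = P(click | comp) = 0.19
Prior × likelihood for each component:
  π_I·L_I = 0.32 × 0.06 = 0.0192
  π_II·L_II = 0.24 × 0.17 = 0.0408
  π_III·L_III = 0.26 × 0.31 = 0.0806
  π_IV·L_IV = 0.18 × 0.19 = 0.0342
Sum: 0.0192 + 0.0408 + 0.0806 + 0.0342 = 0.1748
P(Segment III | data) = 0.0806 / 0.1748 ≈ 0.4611

0.4611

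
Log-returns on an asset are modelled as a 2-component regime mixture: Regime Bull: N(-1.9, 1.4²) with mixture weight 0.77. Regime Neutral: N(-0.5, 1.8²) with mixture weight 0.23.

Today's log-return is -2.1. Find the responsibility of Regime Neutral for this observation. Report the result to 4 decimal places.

0.1365

The responsibility of component k is π_k f_k(x) divided by Σ_j π_j f_j(x).
Normal densities:
  f_Bull = (1/(1.4·√(2π)))·exp(−(-2.1−-1.9)²/(2·1.4²)) = 0.284959·exp(-0.01020) = 0.282066
  f_Neutral = (1/(1.8·√(2π)))·exp(−(-2.1−-0.5)²/(2·1.8²)) = 0.221635·exp(-0.39506) = 0.149302
Prior × likelihood for each component:
  π_Bull·f_Bull = 0.77 × 0.282066 = 0.217191
  π_Neutral·f_Neutral = 0.23 × 0.149302 = 0.0343394
Sum: 0.217191 + 0.0343394 = 0.25153
So the posterior for Regime Neutral is 0.0343394 / 0.25153 ≈ 0.1365.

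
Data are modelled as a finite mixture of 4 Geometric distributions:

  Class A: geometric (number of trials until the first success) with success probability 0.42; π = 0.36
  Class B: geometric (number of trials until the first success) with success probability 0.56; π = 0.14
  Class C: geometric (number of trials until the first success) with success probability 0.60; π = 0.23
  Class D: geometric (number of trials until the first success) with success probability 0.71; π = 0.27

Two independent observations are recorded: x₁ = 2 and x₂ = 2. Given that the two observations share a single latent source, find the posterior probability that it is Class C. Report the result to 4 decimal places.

The responsibility of component k is π_k f_k(x) divided by Σ_j π_j f_j(x).
Since both observations come from the same component, the likelihood for component k is f_k(x₁)·f_k(x₂).
  L_A = [0.2436] × [0.2436] = 0.059341
  L_B = [0.2464] × [0.2464] = 0.060713
  L_C = [0.24] × [0.24] = 0.0576
  L_D = [0.2059] × [0.2059] = 0.0423948
Prior × likelihood for each component:
  π_A·L_A = 0.36 × 0.059341 = 0.0213627
  π_B·L_B = 0.14 × 0.060713 = 0.00849981
  π_C·L_C = 0.23 × 0.0576 = 0.013248
  π_D·L_D = 0.27 × 0.0423948 = 0.0114466
Normaliser: 0.0213627 + 0.00849981 + 0.013248 + 0.0114466 = 0.0545572
Responsibility of Class C: 0.013248 / 0.0545572 ≈ 0.2428

0.2428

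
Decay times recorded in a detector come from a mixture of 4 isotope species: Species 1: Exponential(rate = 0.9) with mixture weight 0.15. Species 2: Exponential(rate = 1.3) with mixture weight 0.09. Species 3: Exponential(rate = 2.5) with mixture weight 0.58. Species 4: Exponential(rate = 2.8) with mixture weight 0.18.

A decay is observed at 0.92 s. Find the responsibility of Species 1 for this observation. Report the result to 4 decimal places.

P(component k | x) = w_k·f_k(x) / marginal(x), where marginal(x) = Σ_j w_j·f_j(x).
Evaluate each component's likelihood at the observed value:
  p_1 = 0.9·e^(−0.9·0.92) = 0.9·e^(−0.8280) = 0.39323
  p_2 = 1.3·e^(−1.3·0.92) = 1.3·e^(−1.1960) = 0.393122
  p_3 = 2.5·e^(−2.5·0.92) = 2.5·e^(−2.3000) = 0.250647
  p_4 = 2.8·e^(−2.8·0.92) = 2.8·e^(−2.5760) = 0.213018
Unnormalised posteriors:
  w_1·p_1 = 0.15 × 0.39323 = 0.0589845
  w_2·p_2 = 0.09 × 0.393122 = 0.035381
  w_3·p_3 = 0.58 × 0.250647 = 0.145375
  w_4·p_4 = 0.18 × 0.213018 = 0.0383432
Sum: 0.0589845 + 0.035381 + 0.145375 + 0.0383432 = 0.278084
P(Species 1 | data) ≈ 0.2121

0.2121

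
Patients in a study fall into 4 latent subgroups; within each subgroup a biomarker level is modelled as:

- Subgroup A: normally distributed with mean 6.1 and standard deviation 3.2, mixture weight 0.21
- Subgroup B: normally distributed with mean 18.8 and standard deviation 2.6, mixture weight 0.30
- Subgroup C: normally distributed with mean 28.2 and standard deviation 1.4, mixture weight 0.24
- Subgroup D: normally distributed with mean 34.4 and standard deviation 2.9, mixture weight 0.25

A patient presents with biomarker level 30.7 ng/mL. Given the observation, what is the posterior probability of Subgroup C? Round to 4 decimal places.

0.4767

The responsibility of component k is P(Z=k) f_k(x) divided by Σ_j P(Z=j) f_j(x).
Component likelihoods at x = 30.7 ng/mL:
  p_A = (1/(3.2·√(2π)))·exp(−(30.7−6.1)²/(2·3.2²)) = 0.124669·exp(-29.54883) = 1.83175e-14
  p_B = (1/(2.6·√(2π)))·exp(−(30.7−18.8)²/(2·2.6²)) = 0.153439·exp(-10.47411) = 4.33598e-06
  p_C = (1/(1.4·√(2π)))·exp(−(30.7−28.2)²/(2·1.4²)) = 0.284959·exp(-1.59439) = 0.057856
  p_D = (1/(2.9·√(2π)))·exp(−(30.7−34.4)²/(2·2.9²)) = 0.137566·exp(-0.81391) = 0.0609585
Weight by the priors:
  P(Z=A)·p_A = 0.21 × 1.83175e-14 = 3.84668e-15
  P(Z=B)·p_B = 0.30 × 4.33598e-06 = 1.30079e-06
  P(Z=C)·p_C = 0.24 × 0.057856 = 0.0138854
  P(Z=D)·p_D = 0.25 × 0.0609585 = 0.0152396
Denominator: 3.84668e-15 + 1.30079e-06 + 0.0138854 + 0.0152396 = 0.0291264
P(Subgroup C | x) ≈ 0.4767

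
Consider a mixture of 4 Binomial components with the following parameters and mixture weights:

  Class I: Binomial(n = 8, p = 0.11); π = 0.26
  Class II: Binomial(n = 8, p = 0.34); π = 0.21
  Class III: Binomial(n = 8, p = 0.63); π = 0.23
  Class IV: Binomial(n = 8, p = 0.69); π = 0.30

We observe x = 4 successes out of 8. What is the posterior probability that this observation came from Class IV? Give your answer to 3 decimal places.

Apply Bayes' rule: the posterior for each component is proportional to its prior times its likelihood at x.
Component likelihoods at x = 4 successes out of 8:
  p_I = C(8,4)·0.11^4·0.89^4 = 70·0.00014641·0.627422 = 0.00643026
  p_II = C(8,4)·0.34^4·0.66^4 = 70·0.0133634·0.189747 = 0.177496
  p_III = C(8,4)·0.63^4·0.37^4 = 70·0.15753·0.0187416 = 0.206665
  p_IV = C(8,4)·0.69^4·0.31^4 = 70·0.226671·0.00923521 = 0.146535
Weight by the priors:
  π_I·p_I = 0.26 × 0.00643026 = 0.00167187
  π_II·p_II = 0.21 × 0.177496 = 0.0372742
  π_III·p_III = 0.23 × 0.206665 = 0.047533
  π_IV·p_IV = 0.30 × 0.146535 = 0.0439605
Marginal: 0.00167187 + 0.0372742 + 0.047533 + 0.0439605 = 0.13044
Responsibility of Class IV: 0.0439605 / 0.13044 ≈ 0.337

0.337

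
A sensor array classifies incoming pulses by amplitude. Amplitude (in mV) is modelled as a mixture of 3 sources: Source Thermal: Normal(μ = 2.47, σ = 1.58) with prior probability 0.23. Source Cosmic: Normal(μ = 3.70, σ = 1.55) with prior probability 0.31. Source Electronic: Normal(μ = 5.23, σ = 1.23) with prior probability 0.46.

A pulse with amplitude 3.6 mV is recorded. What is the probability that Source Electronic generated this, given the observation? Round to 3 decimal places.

P(component k | x) = P(Z=k)·f_k(x) / marginal(x), where marginal(x) = Σ_j P(Z=j)·f_j(x).
Normal densities:
  f_Thermal = (1/(1.58·√(2π)))·exp(−(3.6−2.47)²/(2·1.58²)) = 0.252495·exp(-0.25575) = 0.195516
  f_Cosmic = (1/(1.55·√(2π)))·exp(−(3.6−3.70)²/(2·1.55²)) = 0.257382·exp(-0.00208) = 0.256847
  f_Electronic = (1/(1.23·√(2π)))·exp(−(3.6−5.23)²/(2·1.23²)) = 0.324343·exp(-0.87808) = 0.13479
Prior × likelihood for each component:
  P(Z=Thermal)·f_Thermal = 0.23 × 0.195516 = 0.0449687
  P(Z=Cosmic)·f_Cosmic = 0.31 × 0.256847 = 0.0796226
  P(Z=Electronic)·f_Electronic = 0.46 × 0.13479 = 0.0620036
Evidence: 0.0449687 + 0.0796226 + 0.0620036 = 0.186595
P(Source Electronic | 3.6 mV) = 0.0620036 / 0.186595 ≈ 0.332

0.332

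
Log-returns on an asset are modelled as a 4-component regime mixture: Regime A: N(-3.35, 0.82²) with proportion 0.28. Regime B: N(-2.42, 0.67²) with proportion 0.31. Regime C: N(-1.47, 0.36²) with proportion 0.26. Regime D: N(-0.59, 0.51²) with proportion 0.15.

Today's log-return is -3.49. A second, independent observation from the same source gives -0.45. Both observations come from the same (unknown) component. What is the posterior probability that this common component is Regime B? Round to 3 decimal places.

0.764

Apply Bayes' rule: the posterior for each component is proportional to its prior times its likelihood at x.
Since both observations come from the same component, the likelihood for component k is f_k(x₁)·f_k(x₂).
  L_A = [0.479476] × [0.000935709] = 0.00044865
  L_B = [0.166345] × [0.00789806] = 0.0013138
  L_C = [1.61369e-07] × [0.0200169] = 3.23012e-09
  L_D = [7.4501e-08] × [0.753315] = 5.61227e-08
Unnormalised posteriors:
  π_A·L_A = 0.28 × 0.00044865 = 0.000125622
  π_B·L_B = 0.31 × 0.0013138 = 0.000407279
  π_C·L_C = 0.26 × 3.23012e-09 = 8.3983e-10
  π_D·L_D = 0.15 × 5.61227e-08 = 8.41841e-09
Marginal: 0.000125622 + 0.000407279 + 8.3983e-10 + 8.41841e-09 = 0.000532911
So the posterior for Regime B is 0.000407279 / 0.000532911 ≈ 0.764.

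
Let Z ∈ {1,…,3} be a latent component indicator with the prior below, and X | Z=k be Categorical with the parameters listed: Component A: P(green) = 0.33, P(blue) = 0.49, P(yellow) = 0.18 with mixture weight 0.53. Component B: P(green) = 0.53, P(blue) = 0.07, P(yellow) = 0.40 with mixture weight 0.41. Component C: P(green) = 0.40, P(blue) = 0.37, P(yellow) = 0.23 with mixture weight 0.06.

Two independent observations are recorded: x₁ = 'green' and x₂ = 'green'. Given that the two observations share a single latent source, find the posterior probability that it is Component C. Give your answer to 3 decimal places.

0.053

Posterior ∝ prior × likelihood, so P(k | x) ∝ π_k f_k(x); normalise over all components.
Since both observations come from the same component, the likelihood for component k is f_k(x₁)·f_k(x₂).
  f_A = [P(green | comp) = 0.33] × [0.33] = 0.1089
  f_B = [P(green | comp) = 0.53] × [0.53] = 0.2809
  f_C = [P(green | comp) = 0.40] × [0.4] = 0.16
Multiply by the mixture weights:
  π_A·f_A = 0.53 × 0.1089 = 0.057717
  π_B·f_B = 0.41 × 0.2809 = 0.115169
  π_C·f_C = 0.06 × 0.16 = 0.0096
Denominator: 0.057717 + 0.115169 + 0.0096 = 0.182486
P(Component C | x) = 0.0096 / 0.182486 ≈ 0.053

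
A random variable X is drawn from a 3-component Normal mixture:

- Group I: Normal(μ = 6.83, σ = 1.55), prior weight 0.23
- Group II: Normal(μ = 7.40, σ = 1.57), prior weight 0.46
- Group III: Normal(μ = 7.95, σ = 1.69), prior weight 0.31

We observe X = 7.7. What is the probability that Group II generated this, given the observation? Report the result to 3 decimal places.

0.483

P(component k | x) = w_k·f_k(x) / marginal(x), where marginal(x) = Σ_j w_j·f_j(x).
Normal densities:
  L_I = (1/(1.55·√(2π)))·exp(−(7.7−6.83)²/(2·1.55²)) = 0.257382·exp(-0.15752) = 0.21987
  L_II = (1/(1.57·√(2π)))·exp(−(7.7−7.40)²/(2·1.57²)) = 0.254103·exp(-0.01826) = 0.249506
  L_III = (1/(1.69·√(2π)))·exp(−(7.7−7.95)²/(2·1.69²)) = 0.236061·exp(-0.01094) = 0.233492
Weight by the priors:
  w_I·L_I = 0.23 × 0.21987 = 0.0505702
  w_II·L_II = 0.46 × 0.249506 = 0.114773
  w_III·L_III = 0.31 × 0.233492 = 0.0723824
Marginal: 0.0505702 + 0.114773 + 0.0723824 = 0.237726
So the posterior for Group II is 0.114773 / 0.237726 ≈ 0.483.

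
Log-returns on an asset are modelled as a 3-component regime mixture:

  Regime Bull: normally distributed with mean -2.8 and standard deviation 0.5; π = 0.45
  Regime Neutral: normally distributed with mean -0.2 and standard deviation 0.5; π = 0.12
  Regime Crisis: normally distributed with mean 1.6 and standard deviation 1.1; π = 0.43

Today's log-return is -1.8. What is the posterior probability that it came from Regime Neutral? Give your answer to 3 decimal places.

0.011

P(component k | x) = w_k·f_k(x) / marginal(x), where marginal(x) = Σ_j w_j·f_j(x).
Normal densities:
  L_Bull = (1/(0.5·√(2π)))·exp(−(-1.8−-2.8)²/(2·0.5²)) = 0.797885·exp(-2.00000) = 0.107982
  L_Neutral = (1/(0.5·√(2π)))·exp(−(-1.8−-0.2)²/(2·0.5²)) = 0.797885·exp(-5.12000) = 0.00476818
  L_Crisis = (1/(1.1·√(2π)))·exp(−(-1.8−1.6)²/(2·1.1²)) = 0.362675·exp(-4.77686) = 0.0030546
Multiply by the mixture weights:
  w_Bull·L_Bull = 0.45 × 0.107982 = 0.0485919
  w_Neutral·L_Neutral = 0.12 × 0.00476818 = 0.000572181
  w_Crisis·L_Crisis = 0.43 × 0.0030546 = 0.00131348
Evidence: 0.0485919 + 0.000572181 + 0.00131348 = 0.0504775
So the posterior for Regime Neutral is 0.000572181 / 0.0504775 ≈ 0.011.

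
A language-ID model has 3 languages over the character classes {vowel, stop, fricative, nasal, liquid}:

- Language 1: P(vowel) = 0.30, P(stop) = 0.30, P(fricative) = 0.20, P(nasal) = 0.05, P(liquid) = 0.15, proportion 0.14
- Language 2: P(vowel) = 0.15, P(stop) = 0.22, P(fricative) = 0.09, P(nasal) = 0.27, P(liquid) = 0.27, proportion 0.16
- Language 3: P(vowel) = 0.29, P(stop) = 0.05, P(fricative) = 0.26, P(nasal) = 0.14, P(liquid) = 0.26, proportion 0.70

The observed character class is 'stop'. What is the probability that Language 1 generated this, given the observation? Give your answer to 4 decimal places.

By Bayes' theorem, P(k | x) = w_k f_k(x) / Σ_j w_j f_j(x).
Categorical probabilities:
  L_1 = 0.3
  L_2 = 0.22
  L_3 = 0.05
Unnormalised posteriors:
  w_1·L_1 = 0.14 × 0.3 = 0.042
  w_2·L_2 = 0.16 × 0.22 = 0.0352
  w_3·L_3 = 0.70 × 0.05 = 0.035
Denominator: 0.042 + 0.0352 + 0.035 = 0.1122
Responsibility of Language 1: 0.042 / 0.1122 ≈ 0.3743

0.3743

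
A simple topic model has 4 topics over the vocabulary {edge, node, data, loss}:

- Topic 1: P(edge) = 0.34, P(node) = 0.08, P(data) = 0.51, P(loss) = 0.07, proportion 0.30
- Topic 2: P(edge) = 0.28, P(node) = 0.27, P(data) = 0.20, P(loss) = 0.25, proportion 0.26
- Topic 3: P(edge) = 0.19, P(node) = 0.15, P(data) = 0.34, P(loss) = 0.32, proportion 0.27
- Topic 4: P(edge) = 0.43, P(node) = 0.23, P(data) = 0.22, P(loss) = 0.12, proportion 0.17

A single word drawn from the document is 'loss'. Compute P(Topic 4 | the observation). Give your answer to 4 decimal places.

0.1058

By Bayes' theorem, P(k | x) = P(Z=k) f_k(x) / Σ_j P(Z=j) f_j(x).
Component likelihoods at x = 'loss':
  L_1 = P(loss | comp) = 0.07
  L_2 = P(loss | comp) = 0.25
  L_3 = P(loss | comp) = 0.32
  L_4 = P(loss | comp) = 0.12
Unnormalised posteriors:
  P(Z=1)·L_1 = 0.30 × 0.07 = 0.021
  P(Z=2)·L_2 = 0.26 × 0.25 = 0.065
  P(Z=3)·L_3 = 0.27 × 0.32 = 0.0864
  P(Z=4)·L_4 = 0.17 × 0.12 = 0.0204
Evidence: 0.021 + 0.065 + 0.0864 + 0.0204 = 0.1928
Responsibility of Topic 4: 0.0204 / 0.1928 ≈ 0.1058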